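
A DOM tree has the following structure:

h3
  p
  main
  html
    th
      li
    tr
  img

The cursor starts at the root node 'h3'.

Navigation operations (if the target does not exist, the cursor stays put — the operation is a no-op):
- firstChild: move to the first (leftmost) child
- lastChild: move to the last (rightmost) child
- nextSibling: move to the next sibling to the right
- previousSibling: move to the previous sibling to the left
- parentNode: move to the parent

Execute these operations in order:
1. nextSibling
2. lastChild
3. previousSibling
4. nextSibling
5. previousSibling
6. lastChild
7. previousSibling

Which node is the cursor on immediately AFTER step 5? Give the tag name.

Answer: html

Derivation:
After 1 (nextSibling): h3 (no-op, stayed)
After 2 (lastChild): img
After 3 (previousSibling): html
After 4 (nextSibling): img
After 5 (previousSibling): html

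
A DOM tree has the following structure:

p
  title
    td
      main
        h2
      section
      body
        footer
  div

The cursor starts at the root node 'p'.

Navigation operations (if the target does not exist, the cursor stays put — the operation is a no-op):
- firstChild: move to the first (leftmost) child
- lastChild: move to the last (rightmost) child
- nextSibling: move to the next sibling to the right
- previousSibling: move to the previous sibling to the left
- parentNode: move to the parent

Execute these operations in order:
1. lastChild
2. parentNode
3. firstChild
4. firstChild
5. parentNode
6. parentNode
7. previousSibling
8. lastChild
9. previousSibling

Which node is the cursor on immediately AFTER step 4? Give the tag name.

After 1 (lastChild): div
After 2 (parentNode): p
After 3 (firstChild): title
After 4 (firstChild): td

Answer: td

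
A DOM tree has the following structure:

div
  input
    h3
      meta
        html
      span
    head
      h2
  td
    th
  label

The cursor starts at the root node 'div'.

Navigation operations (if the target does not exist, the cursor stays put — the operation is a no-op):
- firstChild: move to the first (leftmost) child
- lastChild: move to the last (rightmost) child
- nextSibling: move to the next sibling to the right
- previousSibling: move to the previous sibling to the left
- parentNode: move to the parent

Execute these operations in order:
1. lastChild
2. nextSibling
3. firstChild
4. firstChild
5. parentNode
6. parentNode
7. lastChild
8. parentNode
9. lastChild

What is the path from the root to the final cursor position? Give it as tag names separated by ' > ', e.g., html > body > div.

Answer: div > label

Derivation:
After 1 (lastChild): label
After 2 (nextSibling): label (no-op, stayed)
After 3 (firstChild): label (no-op, stayed)
After 4 (firstChild): label (no-op, stayed)
After 5 (parentNode): div
After 6 (parentNode): div (no-op, stayed)
After 7 (lastChild): label
After 8 (parentNode): div
After 9 (lastChild): label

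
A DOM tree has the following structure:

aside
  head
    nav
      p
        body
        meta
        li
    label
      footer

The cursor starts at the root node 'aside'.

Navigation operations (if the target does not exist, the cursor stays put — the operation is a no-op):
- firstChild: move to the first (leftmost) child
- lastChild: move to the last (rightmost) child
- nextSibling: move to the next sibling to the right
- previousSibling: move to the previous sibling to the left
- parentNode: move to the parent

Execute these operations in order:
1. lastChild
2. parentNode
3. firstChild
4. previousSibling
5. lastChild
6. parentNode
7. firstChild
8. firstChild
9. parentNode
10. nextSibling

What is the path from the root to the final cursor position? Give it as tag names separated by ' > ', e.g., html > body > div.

After 1 (lastChild): head
After 2 (parentNode): aside
After 3 (firstChild): head
After 4 (previousSibling): head (no-op, stayed)
After 5 (lastChild): label
After 6 (parentNode): head
After 7 (firstChild): nav
After 8 (firstChild): p
After 9 (parentNode): nav
After 10 (nextSibling): label

Answer: aside > head > label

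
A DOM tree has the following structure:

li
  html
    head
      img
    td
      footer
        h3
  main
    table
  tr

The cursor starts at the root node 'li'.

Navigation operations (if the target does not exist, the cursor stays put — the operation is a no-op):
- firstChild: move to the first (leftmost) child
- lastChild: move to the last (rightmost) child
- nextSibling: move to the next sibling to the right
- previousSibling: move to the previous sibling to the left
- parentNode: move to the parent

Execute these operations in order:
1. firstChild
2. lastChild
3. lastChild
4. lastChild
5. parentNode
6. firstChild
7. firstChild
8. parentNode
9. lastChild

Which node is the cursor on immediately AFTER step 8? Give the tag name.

After 1 (firstChild): html
After 2 (lastChild): td
After 3 (lastChild): footer
After 4 (lastChild): h3
After 5 (parentNode): footer
After 6 (firstChild): h3
After 7 (firstChild): h3 (no-op, stayed)
After 8 (parentNode): footer

Answer: footer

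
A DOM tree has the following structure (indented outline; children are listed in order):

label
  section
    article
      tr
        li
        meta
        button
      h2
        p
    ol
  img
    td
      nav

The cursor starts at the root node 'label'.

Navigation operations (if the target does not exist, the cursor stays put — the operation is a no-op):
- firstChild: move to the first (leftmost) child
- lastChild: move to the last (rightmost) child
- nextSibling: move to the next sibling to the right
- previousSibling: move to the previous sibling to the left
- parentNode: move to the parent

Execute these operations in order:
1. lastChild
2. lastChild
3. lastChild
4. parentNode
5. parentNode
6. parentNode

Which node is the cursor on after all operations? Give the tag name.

After 1 (lastChild): img
After 2 (lastChild): td
After 3 (lastChild): nav
After 4 (parentNode): td
After 5 (parentNode): img
After 6 (parentNode): label

Answer: label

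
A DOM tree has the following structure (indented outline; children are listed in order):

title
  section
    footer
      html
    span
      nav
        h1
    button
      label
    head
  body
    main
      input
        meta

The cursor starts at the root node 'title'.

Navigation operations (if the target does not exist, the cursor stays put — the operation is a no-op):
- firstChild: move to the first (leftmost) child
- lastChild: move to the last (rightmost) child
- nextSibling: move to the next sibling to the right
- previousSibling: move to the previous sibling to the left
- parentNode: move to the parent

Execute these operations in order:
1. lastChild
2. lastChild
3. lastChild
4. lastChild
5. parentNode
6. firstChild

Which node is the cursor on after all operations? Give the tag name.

Answer: meta

Derivation:
After 1 (lastChild): body
After 2 (lastChild): main
After 3 (lastChild): input
After 4 (lastChild): meta
After 5 (parentNode): input
After 6 (firstChild): meta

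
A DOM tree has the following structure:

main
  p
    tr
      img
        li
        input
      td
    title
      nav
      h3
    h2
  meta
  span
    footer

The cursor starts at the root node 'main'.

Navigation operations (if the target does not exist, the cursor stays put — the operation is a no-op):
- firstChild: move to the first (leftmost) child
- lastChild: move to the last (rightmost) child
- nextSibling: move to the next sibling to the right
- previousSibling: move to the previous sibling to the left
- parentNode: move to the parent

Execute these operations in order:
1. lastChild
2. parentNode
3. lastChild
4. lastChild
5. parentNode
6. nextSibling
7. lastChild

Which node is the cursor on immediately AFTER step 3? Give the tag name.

After 1 (lastChild): span
After 2 (parentNode): main
After 3 (lastChild): span

Answer: span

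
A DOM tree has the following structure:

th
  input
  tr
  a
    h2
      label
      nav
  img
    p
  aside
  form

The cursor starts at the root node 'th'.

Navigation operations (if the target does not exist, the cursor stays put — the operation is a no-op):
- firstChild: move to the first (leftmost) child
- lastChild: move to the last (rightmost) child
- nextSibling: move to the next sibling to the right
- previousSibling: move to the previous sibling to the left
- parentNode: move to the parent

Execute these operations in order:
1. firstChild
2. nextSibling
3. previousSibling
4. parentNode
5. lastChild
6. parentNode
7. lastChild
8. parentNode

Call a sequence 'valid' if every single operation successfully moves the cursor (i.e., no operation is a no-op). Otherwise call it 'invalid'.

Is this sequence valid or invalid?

Answer: valid

Derivation:
After 1 (firstChild): input
After 2 (nextSibling): tr
After 3 (previousSibling): input
After 4 (parentNode): th
After 5 (lastChild): form
After 6 (parentNode): th
After 7 (lastChild): form
After 8 (parentNode): th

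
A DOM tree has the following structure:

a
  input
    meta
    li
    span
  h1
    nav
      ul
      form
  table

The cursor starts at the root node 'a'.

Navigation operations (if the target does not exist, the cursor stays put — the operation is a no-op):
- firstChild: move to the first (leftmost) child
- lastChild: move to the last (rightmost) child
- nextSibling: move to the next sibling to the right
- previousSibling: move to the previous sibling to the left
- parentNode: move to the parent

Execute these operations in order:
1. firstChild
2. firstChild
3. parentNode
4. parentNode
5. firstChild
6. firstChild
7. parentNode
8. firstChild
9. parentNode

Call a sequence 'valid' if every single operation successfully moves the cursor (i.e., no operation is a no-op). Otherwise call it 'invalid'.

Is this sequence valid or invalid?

After 1 (firstChild): input
After 2 (firstChild): meta
After 3 (parentNode): input
After 4 (parentNode): a
After 5 (firstChild): input
After 6 (firstChild): meta
After 7 (parentNode): input
After 8 (firstChild): meta
After 9 (parentNode): input

Answer: valid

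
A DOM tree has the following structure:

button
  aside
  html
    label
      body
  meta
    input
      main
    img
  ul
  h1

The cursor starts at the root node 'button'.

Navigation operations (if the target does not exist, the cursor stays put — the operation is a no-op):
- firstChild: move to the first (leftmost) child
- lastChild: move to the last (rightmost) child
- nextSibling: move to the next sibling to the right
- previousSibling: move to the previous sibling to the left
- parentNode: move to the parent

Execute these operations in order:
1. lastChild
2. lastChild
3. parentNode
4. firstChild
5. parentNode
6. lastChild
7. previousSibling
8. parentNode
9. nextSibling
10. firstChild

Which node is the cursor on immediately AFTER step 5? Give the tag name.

After 1 (lastChild): h1
After 2 (lastChild): h1 (no-op, stayed)
After 3 (parentNode): button
After 4 (firstChild): aside
After 5 (parentNode): button

Answer: button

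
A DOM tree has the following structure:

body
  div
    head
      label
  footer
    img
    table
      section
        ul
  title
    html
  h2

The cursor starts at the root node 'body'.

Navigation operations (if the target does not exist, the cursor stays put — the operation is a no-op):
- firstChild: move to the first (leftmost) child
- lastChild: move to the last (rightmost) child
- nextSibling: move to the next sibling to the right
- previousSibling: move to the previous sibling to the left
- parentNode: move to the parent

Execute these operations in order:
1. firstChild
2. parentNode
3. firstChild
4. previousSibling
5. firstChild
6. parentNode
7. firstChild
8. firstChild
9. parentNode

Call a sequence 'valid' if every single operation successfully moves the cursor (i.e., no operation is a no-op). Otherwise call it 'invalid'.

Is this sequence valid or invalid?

Answer: invalid

Derivation:
After 1 (firstChild): div
After 2 (parentNode): body
After 3 (firstChild): div
After 4 (previousSibling): div (no-op, stayed)
After 5 (firstChild): head
After 6 (parentNode): div
After 7 (firstChild): head
After 8 (firstChild): label
After 9 (parentNode): head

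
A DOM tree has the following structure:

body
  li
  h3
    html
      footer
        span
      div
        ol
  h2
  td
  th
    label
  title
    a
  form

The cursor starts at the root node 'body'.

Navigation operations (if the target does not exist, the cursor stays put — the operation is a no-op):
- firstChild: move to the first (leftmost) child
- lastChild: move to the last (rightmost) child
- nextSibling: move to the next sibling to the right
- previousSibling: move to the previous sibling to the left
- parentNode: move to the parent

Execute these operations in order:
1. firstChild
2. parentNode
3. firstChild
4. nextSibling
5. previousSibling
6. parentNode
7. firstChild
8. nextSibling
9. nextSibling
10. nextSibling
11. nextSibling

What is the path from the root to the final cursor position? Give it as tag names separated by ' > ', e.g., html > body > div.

Answer: body > th

Derivation:
After 1 (firstChild): li
After 2 (parentNode): body
After 3 (firstChild): li
After 4 (nextSibling): h3
After 5 (previousSibling): li
After 6 (parentNode): body
After 7 (firstChild): li
After 8 (nextSibling): h3
After 9 (nextSibling): h2
After 10 (nextSibling): td
After 11 (nextSibling): th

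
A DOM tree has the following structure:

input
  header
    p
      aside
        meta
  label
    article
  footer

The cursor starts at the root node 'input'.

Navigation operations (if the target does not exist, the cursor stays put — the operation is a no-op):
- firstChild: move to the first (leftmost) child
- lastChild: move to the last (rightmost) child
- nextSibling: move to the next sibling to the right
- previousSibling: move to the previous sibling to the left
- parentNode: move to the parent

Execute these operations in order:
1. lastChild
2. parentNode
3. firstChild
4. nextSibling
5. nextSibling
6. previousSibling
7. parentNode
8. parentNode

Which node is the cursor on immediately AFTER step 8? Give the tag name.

Answer: input

Derivation:
After 1 (lastChild): footer
After 2 (parentNode): input
After 3 (firstChild): header
After 4 (nextSibling): label
After 5 (nextSibling): footer
After 6 (previousSibling): label
After 7 (parentNode): input
After 8 (parentNode): input (no-op, stayed)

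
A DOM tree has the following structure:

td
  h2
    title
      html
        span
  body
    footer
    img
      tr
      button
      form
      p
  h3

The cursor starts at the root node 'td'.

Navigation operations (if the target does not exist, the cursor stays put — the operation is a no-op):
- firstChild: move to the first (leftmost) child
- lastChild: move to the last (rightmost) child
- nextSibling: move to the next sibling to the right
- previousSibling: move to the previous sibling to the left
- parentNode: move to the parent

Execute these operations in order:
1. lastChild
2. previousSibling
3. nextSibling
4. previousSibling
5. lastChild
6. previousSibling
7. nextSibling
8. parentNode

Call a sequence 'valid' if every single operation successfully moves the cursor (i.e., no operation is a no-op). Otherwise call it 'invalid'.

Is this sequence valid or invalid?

Answer: valid

Derivation:
After 1 (lastChild): h3
After 2 (previousSibling): body
After 3 (nextSibling): h3
After 4 (previousSibling): body
After 5 (lastChild): img
After 6 (previousSibling): footer
After 7 (nextSibling): img
After 8 (parentNode): body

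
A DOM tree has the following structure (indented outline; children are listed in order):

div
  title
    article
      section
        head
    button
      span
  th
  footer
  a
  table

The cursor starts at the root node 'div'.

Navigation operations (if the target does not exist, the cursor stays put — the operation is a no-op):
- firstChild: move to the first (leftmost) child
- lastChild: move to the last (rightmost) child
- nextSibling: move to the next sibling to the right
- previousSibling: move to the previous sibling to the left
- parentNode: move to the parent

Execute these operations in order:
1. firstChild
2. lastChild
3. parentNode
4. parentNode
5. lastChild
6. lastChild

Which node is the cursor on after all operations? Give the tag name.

After 1 (firstChild): title
After 2 (lastChild): button
After 3 (parentNode): title
After 4 (parentNode): div
After 5 (lastChild): table
After 6 (lastChild): table (no-op, stayed)

Answer: table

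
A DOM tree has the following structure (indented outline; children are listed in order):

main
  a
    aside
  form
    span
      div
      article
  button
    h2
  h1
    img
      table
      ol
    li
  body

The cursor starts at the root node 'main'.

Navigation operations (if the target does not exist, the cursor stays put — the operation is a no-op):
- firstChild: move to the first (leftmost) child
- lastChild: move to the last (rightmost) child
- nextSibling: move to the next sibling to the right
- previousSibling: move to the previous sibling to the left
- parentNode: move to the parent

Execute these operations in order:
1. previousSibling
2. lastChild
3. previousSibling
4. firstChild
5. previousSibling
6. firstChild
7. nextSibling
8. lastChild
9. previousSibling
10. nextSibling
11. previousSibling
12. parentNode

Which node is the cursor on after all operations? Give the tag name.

After 1 (previousSibling): main (no-op, stayed)
After 2 (lastChild): body
After 3 (previousSibling): h1
After 4 (firstChild): img
After 5 (previousSibling): img (no-op, stayed)
After 6 (firstChild): table
After 7 (nextSibling): ol
After 8 (lastChild): ol (no-op, stayed)
After 9 (previousSibling): table
After 10 (nextSibling): ol
After 11 (previousSibling): table
After 12 (parentNode): img

Answer: img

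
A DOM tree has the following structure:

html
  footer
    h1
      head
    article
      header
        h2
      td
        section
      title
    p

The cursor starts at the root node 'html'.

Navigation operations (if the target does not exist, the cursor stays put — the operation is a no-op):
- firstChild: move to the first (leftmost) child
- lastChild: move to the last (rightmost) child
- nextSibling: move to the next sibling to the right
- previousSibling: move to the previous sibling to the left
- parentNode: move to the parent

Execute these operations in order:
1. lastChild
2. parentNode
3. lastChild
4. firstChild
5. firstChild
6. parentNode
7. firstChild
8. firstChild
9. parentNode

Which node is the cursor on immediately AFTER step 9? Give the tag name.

Answer: h1

Derivation:
After 1 (lastChild): footer
After 2 (parentNode): html
After 3 (lastChild): footer
After 4 (firstChild): h1
After 5 (firstChild): head
After 6 (parentNode): h1
After 7 (firstChild): head
After 8 (firstChild): head (no-op, stayed)
After 9 (parentNode): h1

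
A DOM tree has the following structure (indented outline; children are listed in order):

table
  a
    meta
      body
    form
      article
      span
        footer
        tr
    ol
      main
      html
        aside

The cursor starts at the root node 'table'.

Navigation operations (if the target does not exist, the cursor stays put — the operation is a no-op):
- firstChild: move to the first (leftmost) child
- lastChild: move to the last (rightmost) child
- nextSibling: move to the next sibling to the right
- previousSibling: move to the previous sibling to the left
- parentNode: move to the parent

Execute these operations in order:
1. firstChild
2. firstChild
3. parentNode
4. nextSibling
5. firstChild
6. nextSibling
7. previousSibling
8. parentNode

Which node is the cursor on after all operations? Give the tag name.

After 1 (firstChild): a
After 2 (firstChild): meta
After 3 (parentNode): a
After 4 (nextSibling): a (no-op, stayed)
After 5 (firstChild): meta
After 6 (nextSibling): form
After 7 (previousSibling): meta
After 8 (parentNode): a

Answer: a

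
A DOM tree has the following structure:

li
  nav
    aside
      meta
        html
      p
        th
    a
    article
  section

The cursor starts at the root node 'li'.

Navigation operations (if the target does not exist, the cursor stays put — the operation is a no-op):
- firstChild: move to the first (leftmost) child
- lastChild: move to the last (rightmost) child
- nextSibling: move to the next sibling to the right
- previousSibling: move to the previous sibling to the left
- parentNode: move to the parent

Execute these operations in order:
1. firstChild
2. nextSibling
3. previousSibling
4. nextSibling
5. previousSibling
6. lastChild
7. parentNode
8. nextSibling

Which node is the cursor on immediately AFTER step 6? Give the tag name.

Answer: article

Derivation:
After 1 (firstChild): nav
After 2 (nextSibling): section
After 3 (previousSibling): nav
After 4 (nextSibling): section
After 5 (previousSibling): nav
After 6 (lastChild): article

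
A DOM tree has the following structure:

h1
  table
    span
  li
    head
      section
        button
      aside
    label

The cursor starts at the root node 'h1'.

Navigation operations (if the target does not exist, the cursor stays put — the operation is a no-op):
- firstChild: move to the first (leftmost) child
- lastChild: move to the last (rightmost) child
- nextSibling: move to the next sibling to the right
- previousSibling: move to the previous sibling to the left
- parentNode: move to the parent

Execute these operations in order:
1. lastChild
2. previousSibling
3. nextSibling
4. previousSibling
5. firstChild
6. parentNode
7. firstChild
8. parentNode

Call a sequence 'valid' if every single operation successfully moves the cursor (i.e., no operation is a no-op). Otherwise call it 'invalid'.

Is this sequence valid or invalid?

After 1 (lastChild): li
After 2 (previousSibling): table
After 3 (nextSibling): li
After 4 (previousSibling): table
After 5 (firstChild): span
After 6 (parentNode): table
After 7 (firstChild): span
After 8 (parentNode): table

Answer: valid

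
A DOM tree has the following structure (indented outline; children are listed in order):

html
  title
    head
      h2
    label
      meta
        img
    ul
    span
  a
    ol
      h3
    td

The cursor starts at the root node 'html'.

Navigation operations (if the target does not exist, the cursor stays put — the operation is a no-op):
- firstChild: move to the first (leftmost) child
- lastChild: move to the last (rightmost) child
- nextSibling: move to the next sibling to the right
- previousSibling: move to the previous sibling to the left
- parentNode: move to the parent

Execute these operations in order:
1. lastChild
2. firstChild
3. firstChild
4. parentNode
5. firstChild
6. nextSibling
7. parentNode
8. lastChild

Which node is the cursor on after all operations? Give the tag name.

Answer: h3

Derivation:
After 1 (lastChild): a
After 2 (firstChild): ol
After 3 (firstChild): h3
After 4 (parentNode): ol
After 5 (firstChild): h3
After 6 (nextSibling): h3 (no-op, stayed)
After 7 (parentNode): ol
After 8 (lastChild): h3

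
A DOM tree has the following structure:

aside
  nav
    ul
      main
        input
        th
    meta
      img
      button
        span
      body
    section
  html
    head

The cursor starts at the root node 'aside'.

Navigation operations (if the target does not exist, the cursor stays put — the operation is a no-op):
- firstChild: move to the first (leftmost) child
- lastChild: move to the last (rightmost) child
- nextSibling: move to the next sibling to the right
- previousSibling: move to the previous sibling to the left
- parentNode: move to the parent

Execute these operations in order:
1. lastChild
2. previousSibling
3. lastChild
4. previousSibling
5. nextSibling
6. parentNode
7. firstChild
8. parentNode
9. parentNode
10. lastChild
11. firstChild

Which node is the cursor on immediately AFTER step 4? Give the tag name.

Answer: meta

Derivation:
After 1 (lastChild): html
After 2 (previousSibling): nav
After 3 (lastChild): section
After 4 (previousSibling): meta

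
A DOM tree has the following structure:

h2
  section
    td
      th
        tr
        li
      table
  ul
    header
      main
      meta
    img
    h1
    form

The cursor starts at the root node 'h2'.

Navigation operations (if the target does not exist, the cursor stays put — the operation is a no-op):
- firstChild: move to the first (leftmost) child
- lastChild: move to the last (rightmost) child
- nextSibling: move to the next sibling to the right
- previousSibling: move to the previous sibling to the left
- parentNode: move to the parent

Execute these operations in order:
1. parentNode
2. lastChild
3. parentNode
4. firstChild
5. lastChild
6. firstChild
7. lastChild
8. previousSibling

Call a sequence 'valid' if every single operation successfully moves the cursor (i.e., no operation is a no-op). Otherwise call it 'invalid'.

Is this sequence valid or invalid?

After 1 (parentNode): h2 (no-op, stayed)
After 2 (lastChild): ul
After 3 (parentNode): h2
After 4 (firstChild): section
After 5 (lastChild): td
After 6 (firstChild): th
After 7 (lastChild): li
After 8 (previousSibling): tr

Answer: invalid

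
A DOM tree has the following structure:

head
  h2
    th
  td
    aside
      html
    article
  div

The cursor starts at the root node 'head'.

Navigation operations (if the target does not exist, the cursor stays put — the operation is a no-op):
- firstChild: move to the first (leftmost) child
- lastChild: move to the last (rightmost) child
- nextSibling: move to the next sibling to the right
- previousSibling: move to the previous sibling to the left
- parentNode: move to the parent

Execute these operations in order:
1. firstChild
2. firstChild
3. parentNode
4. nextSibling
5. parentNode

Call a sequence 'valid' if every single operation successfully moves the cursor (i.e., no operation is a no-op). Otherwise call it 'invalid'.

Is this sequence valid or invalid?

Answer: valid

Derivation:
After 1 (firstChild): h2
After 2 (firstChild): th
After 3 (parentNode): h2
After 4 (nextSibling): td
After 5 (parentNode): head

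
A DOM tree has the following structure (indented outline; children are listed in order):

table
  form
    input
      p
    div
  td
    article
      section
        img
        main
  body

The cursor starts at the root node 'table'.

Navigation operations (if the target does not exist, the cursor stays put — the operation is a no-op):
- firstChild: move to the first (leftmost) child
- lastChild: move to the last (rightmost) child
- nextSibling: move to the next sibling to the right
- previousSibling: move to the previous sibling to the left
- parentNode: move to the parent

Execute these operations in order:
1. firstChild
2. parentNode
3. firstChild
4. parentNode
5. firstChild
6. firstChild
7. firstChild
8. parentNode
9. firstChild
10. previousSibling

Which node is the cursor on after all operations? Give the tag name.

After 1 (firstChild): form
After 2 (parentNode): table
After 3 (firstChild): form
After 4 (parentNode): table
After 5 (firstChild): form
After 6 (firstChild): input
After 7 (firstChild): p
After 8 (parentNode): input
After 9 (firstChild): p
After 10 (previousSibling): p (no-op, stayed)

Answer: p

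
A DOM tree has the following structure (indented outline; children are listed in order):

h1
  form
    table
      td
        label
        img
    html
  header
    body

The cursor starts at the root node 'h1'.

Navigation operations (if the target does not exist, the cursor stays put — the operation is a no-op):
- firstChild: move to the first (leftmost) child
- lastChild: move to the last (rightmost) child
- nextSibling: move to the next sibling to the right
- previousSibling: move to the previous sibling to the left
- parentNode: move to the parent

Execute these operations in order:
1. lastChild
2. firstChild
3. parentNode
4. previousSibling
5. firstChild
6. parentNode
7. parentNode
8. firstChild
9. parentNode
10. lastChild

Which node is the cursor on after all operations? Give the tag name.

Answer: header

Derivation:
After 1 (lastChild): header
After 2 (firstChild): body
After 3 (parentNode): header
After 4 (previousSibling): form
After 5 (firstChild): table
After 6 (parentNode): form
After 7 (parentNode): h1
After 8 (firstChild): form
After 9 (parentNode): h1
After 10 (lastChild): header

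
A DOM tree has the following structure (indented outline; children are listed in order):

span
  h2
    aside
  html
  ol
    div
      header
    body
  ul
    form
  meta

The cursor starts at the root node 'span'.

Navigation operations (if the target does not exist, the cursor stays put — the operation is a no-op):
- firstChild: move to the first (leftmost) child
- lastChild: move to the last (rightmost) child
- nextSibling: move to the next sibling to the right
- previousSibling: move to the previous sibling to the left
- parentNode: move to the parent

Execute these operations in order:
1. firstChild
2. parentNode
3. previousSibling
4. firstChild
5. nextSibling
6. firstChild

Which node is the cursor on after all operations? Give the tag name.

After 1 (firstChild): h2
After 2 (parentNode): span
After 3 (previousSibling): span (no-op, stayed)
After 4 (firstChild): h2
After 5 (nextSibling): html
After 6 (firstChild): html (no-op, stayed)

Answer: html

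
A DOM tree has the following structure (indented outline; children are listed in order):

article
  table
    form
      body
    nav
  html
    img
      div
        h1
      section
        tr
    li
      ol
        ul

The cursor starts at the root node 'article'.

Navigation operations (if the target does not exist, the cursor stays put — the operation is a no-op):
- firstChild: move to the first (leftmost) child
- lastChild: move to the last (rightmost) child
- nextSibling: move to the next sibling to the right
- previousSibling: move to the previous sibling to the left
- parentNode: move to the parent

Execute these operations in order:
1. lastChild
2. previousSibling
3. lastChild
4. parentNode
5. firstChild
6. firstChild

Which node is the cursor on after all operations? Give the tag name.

Answer: body

Derivation:
After 1 (lastChild): html
After 2 (previousSibling): table
After 3 (lastChild): nav
After 4 (parentNode): table
After 5 (firstChild): form
After 6 (firstChild): body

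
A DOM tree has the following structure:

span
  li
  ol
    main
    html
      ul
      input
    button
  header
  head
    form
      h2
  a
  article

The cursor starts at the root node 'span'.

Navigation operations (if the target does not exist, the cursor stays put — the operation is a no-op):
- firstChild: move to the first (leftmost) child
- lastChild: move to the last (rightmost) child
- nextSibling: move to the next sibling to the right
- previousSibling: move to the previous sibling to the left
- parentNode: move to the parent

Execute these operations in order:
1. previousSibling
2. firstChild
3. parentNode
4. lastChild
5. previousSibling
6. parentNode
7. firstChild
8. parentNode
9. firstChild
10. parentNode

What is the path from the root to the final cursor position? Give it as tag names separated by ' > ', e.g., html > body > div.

Answer: span

Derivation:
After 1 (previousSibling): span (no-op, stayed)
After 2 (firstChild): li
After 3 (parentNode): span
After 4 (lastChild): article
After 5 (previousSibling): a
After 6 (parentNode): span
After 7 (firstChild): li
After 8 (parentNode): span
After 9 (firstChild): li
After 10 (parentNode): span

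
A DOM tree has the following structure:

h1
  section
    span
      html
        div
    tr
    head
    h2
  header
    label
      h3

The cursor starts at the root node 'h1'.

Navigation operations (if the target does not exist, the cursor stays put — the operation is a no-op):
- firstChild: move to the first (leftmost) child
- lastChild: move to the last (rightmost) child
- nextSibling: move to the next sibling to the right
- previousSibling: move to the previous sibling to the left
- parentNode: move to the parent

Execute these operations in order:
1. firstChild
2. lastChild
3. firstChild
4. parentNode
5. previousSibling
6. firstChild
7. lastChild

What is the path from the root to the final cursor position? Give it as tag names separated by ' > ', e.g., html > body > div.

After 1 (firstChild): section
After 2 (lastChild): h2
After 3 (firstChild): h2 (no-op, stayed)
After 4 (parentNode): section
After 5 (previousSibling): section (no-op, stayed)
After 6 (firstChild): span
After 7 (lastChild): html

Answer: h1 > section > span > html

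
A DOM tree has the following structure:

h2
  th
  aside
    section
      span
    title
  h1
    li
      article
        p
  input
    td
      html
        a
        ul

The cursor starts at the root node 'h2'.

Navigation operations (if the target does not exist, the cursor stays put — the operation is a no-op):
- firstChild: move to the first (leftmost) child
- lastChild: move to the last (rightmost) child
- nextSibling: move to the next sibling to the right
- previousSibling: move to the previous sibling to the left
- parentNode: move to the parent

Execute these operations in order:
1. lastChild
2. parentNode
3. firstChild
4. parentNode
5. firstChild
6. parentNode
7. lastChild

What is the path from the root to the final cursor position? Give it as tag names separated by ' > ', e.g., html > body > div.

After 1 (lastChild): input
After 2 (parentNode): h2
After 3 (firstChild): th
After 4 (parentNode): h2
After 5 (firstChild): th
After 6 (parentNode): h2
After 7 (lastChild): input

Answer: h2 > input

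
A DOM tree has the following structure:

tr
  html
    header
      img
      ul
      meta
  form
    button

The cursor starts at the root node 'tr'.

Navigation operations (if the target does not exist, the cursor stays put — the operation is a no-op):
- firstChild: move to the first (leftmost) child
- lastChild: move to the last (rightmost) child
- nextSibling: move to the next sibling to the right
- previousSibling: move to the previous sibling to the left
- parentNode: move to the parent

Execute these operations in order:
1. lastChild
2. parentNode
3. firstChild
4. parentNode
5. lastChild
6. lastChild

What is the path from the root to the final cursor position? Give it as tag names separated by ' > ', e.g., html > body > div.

Answer: tr > form > button

Derivation:
After 1 (lastChild): form
After 2 (parentNode): tr
After 3 (firstChild): html
After 4 (parentNode): tr
After 5 (lastChild): form
After 6 (lastChild): button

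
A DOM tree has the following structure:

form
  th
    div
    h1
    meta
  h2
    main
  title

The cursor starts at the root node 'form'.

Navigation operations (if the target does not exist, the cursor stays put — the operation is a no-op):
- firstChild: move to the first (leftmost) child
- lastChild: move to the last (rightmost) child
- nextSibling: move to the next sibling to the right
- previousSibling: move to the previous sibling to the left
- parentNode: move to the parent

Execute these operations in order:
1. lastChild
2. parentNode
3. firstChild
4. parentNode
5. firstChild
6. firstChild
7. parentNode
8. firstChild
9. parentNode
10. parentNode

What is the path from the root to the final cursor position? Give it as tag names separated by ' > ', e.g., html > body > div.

After 1 (lastChild): title
After 2 (parentNode): form
After 3 (firstChild): th
After 4 (parentNode): form
After 5 (firstChild): th
After 6 (firstChild): div
After 7 (parentNode): th
After 8 (firstChild): div
After 9 (parentNode): th
After 10 (parentNode): form

Answer: form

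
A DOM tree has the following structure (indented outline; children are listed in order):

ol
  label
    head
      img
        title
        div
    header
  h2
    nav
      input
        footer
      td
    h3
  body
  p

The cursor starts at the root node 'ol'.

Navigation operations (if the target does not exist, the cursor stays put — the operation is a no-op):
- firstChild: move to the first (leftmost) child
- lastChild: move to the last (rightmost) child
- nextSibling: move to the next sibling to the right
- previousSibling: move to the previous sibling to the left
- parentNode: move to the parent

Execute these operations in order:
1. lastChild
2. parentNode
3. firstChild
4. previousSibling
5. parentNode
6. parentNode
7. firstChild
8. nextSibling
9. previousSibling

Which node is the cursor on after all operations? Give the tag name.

Answer: label

Derivation:
After 1 (lastChild): p
After 2 (parentNode): ol
After 3 (firstChild): label
After 4 (previousSibling): label (no-op, stayed)
After 5 (parentNode): ol
After 6 (parentNode): ol (no-op, stayed)
After 7 (firstChild): label
After 8 (nextSibling): h2
After 9 (previousSibling): label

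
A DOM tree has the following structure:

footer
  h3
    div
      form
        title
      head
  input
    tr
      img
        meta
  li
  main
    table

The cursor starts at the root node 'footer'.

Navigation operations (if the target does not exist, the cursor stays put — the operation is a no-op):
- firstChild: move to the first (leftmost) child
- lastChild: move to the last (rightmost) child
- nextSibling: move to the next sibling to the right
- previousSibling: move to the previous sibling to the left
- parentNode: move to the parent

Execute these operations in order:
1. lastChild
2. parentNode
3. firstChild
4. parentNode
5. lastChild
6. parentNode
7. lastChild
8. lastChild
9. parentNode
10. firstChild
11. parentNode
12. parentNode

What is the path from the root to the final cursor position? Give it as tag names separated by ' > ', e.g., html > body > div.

Answer: footer

Derivation:
After 1 (lastChild): main
After 2 (parentNode): footer
After 3 (firstChild): h3
After 4 (parentNode): footer
After 5 (lastChild): main
After 6 (parentNode): footer
After 7 (lastChild): main
After 8 (lastChild): table
After 9 (parentNode): main
After 10 (firstChild): table
After 11 (parentNode): main
After 12 (parentNode): footer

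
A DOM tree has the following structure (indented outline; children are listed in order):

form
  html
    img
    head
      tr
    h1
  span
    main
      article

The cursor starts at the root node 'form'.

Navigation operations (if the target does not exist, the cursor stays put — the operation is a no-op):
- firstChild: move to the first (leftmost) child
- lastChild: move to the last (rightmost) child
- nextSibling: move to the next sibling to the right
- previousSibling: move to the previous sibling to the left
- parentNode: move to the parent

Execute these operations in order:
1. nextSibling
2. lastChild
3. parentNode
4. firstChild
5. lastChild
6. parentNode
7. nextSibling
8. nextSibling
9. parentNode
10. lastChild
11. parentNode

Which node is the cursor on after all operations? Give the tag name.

Answer: form

Derivation:
After 1 (nextSibling): form (no-op, stayed)
After 2 (lastChild): span
After 3 (parentNode): form
After 4 (firstChild): html
After 5 (lastChild): h1
After 6 (parentNode): html
After 7 (nextSibling): span
After 8 (nextSibling): span (no-op, stayed)
After 9 (parentNode): form
After 10 (lastChild): span
After 11 (parentNode): form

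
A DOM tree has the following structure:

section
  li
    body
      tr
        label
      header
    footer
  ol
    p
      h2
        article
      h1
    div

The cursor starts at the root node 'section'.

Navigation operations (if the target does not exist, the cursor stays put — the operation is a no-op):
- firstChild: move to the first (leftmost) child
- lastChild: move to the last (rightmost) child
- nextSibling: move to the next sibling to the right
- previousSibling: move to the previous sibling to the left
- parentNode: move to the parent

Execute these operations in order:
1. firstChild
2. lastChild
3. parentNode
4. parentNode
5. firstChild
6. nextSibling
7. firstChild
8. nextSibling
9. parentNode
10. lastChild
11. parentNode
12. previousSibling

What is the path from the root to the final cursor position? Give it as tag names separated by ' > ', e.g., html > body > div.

Answer: section > li

Derivation:
After 1 (firstChild): li
After 2 (lastChild): footer
After 3 (parentNode): li
After 4 (parentNode): section
After 5 (firstChild): li
After 6 (nextSibling): ol
After 7 (firstChild): p
After 8 (nextSibling): div
After 9 (parentNode): ol
After 10 (lastChild): div
After 11 (parentNode): ol
After 12 (previousSibling): li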